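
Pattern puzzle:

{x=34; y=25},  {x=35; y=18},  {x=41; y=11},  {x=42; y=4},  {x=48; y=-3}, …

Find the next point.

X — alternating steps +1, +6, +1, +6, …: 34, 35, 41, 42, 48 → 49.
Y: −7 each step; 25, 18, 11, 4, -3 → -10.
Putting it together: {x=49; y=-10}.

{x=49; y=-10}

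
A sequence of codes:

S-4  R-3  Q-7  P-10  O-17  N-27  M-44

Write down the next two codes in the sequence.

L-71, K-115

Letter goes S, R, Q, P, O, N, M → L → K (letters move back 1 place in the alphabet).
Second component: each term is the sum of the two before it; 4, 3, 7, 10, 17, 27, 44 → 71 → 115.
Putting the parts together: L-71 and then K-115.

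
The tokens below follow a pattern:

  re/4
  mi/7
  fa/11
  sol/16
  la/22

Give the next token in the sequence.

ti/29

Note: re, mi, fa, sol, la → ti (runs through the solfège scale do→ti).
Second component: differences are 3, 4, 5, … (increasing by 1 each time); 4, 7, 11, 16, 22 → 29.
Putting it together: ti/29.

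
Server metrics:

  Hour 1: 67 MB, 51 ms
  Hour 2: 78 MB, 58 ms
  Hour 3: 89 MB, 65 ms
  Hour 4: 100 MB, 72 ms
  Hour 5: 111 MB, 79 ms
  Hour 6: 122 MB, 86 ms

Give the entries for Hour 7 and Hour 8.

133 MB, 93 ms; 144 MB, 100 ms

For the MB, +11 each step: 67, 78, 89, 100, 111, 122 → 133 → 144.
Ms — +7 each step: 51, 58, 65, 72, 79, 86 → 93 → 100.
So the next two rows are 133 MB, 93 ms and 144 MB, 100 ms.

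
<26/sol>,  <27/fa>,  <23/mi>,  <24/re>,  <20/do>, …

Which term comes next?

<21/ti>

First part: 26, 27, 23, 24, 20 → 21 (alternating steps +1, −4, +1, −4, …).
For the note, runs backward through the solfège scale do→ti: sol, fa, mi, re, do → ti.
Putting it together: <21/ti>.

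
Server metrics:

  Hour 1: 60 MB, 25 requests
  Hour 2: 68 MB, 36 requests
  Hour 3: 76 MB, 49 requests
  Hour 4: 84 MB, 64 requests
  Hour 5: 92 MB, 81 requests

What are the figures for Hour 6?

For the MB, +8 each step: 60, 68, 76, 84, 92 → 100.
Requests: perfect squares: 5², 6², 7², …, so 25, 36, 49, 64, 81 → 100.
So the next line is 100 MB, 100 requests.

100 MB, 100 requests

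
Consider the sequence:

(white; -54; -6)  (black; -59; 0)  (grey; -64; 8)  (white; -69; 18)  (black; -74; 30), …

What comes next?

Shade: repeats white → black → grey, so white, black, grey, white, black → grey.
Second component goes -54, -59, -64, -69, -74 → -79 (−5 each step).
Third component: differences are 6, 8, 10, … (increasing by 2 each time); -6, 0, 8, 18, 30 → 44.
Putting it together: (grey; -79; 44).

(grey; -79; 44)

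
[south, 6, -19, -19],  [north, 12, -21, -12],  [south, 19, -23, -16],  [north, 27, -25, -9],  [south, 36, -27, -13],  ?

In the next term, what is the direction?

Direction: alternates south ↔ north, so south, north, south, north, south → north.
For the second entry, differences are 6, 7, 8, … (increasing by 1 each time): 6, 12, 19, 27, 36 → 46.
Third entry — −2 each step: -19, -21, -23, -25, -27 → -29.
Fourth entry: alternating steps +7, −4, +7, −4, …; -19, -12, -16, -9, -13 → -6.

north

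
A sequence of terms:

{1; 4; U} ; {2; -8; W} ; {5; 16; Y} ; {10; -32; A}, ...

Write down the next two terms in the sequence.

{17; 64; C}, {26; -128; E}

First entry: differences are 1, 3, 5, … (increasing by 2 each time), so 1, 2, 5, 10 → 17 → 26.
Second entry: ×(-2) each step, so 4, -8, 16, -32 → 64 → -128.
Letter: letters move forward 2 places in the alphabet, wrapping Z→A, so U, W, Y, A → C → E.
So the next two terms are {17; 64; C} and {26; -128; E}.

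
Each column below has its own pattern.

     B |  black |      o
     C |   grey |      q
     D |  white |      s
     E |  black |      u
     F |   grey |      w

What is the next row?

First letter: B, C, D, E, F → G (letters move forward 1 place in the alphabet).
Shade: repeats black → grey → white; black, grey, white, black, grey → white.
Second letter: letters move forward 2 places in the alphabet; o, q, s, u, w → y.
Putting it together: G  white  y.

G  white  y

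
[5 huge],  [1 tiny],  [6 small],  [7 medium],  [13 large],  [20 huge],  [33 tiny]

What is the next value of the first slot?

First slot: each term is the sum of the two before it; 5, 1, 6, 7, 13, 20, 33 → 53.

53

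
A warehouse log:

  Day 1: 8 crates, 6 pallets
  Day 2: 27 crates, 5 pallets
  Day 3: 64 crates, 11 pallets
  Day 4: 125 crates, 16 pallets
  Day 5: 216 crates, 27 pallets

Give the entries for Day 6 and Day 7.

343 crates, 43 pallets; 512 crates, 70 pallets

Crates goes 8, 27, 64, 125, 216 → 343 → 512 (perfect cubes: 2³, 3³, 4³, …).
Pallets: each term is the sum of the two before it; 6, 5, 11, 16, 27 → 43 → 70.
Putting the parts together: 343 crates, 43 pallets and then 512 crates, 70 pallets.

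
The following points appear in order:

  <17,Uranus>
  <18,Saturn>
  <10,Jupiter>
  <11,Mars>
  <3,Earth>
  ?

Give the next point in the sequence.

<4,Venus>

First slot: alternating steps +1, −8, +1, −8, …; 17, 18, 10, 11, 3 → 4.
Planet: runs backward through the planets Mercury→Neptune; Uranus, Saturn, Jupiter, Mars, Earth → Venus.
Combining the parts gives <4,Venus>.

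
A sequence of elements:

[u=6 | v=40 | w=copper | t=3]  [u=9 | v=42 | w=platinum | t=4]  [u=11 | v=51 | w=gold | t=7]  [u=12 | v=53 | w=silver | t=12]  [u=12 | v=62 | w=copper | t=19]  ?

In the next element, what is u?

11

U: differences are 3, 2, 1, … (decreasing by 1 each time), so 6, 9, 11, 12, 12 → 11.
V goes 40, 42, 51, 53, 62 → 64 (alternating steps +2, +9, +2, +9, …).
W: copper, platinum, gold, silver, copper → platinum (repeats copper → platinum → gold → silver).
For the t, differences are 1, 3, 5, … (increasing by 2 each time): 3, 4, 7, 12, 19 → 28.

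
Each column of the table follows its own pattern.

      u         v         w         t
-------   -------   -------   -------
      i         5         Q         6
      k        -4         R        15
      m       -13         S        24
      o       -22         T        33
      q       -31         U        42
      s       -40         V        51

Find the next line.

u  -49  W  60

Column u: letters move forward 2 places in the alphabet; i, k, m, o, q, s → u.
Column v: −9 each step, so 5, -4, -13, -22, -31, -40 → -49.
Column w — letters move forward 1 place in the alphabet: Q, R, S, T, U, V → W.
Column t — together with the column v always sums to 11: 6, 15, 24, 33, 42, 51 → 60.
So the next line is u  -49  W  60.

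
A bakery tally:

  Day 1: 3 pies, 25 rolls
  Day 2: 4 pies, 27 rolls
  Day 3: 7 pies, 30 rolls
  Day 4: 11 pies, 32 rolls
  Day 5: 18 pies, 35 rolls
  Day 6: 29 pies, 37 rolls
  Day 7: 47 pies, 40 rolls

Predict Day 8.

76 pies, 42 rolls

Pies: 3, 4, 7, 11, 18, 29, 47 → 76 (each term is the sum of the two before it).
Rolls: alternating steps +2, +3, +2, +3, …, so 25, 27, 30, 32, 35, 37, 40 → 42.
Putting it together: 76 pies, 42 rolls.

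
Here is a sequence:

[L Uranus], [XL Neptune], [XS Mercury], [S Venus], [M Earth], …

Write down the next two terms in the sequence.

[L Mars], [XL Jupiter]

Size — runs through clothing sizes XS→XL: L, XL, XS, S, M → L → XL.
Planet — runs through the planets Mercury→Neptune: Uranus, Neptune, Mercury, Venus, Earth → Mars → Jupiter.
Putting the parts together: [L Mars] and then [XL Jupiter].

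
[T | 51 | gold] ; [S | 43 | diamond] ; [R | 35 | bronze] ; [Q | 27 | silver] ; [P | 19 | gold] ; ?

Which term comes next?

Letter — letters move back 1 place in the alphabet: T, S, R, Q, P → O.
Second component: 51, 43, 35, 27, 19 → 11 (−8 each step).
Rank goes gold, diamond, bronze, silver, gold → diamond (repeats gold → diamond → bronze → silver).
So the next term is [O | 11 | diamond].

[O | 11 | diamond]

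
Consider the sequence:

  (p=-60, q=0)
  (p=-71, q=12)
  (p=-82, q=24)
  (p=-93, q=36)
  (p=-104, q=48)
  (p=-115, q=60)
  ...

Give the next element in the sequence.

P: −11 each step, so -60, -71, -82, -93, -104, -115 → -126.
Q: +12 each step, so 0, 12, 24, 36, 48, 60 → 72.
So the next element is (p=-126, q=72).

(p=-126, q=72)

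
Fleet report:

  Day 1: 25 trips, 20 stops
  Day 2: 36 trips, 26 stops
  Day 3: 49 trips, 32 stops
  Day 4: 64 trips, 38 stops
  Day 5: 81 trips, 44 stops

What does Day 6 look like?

100 trips, 50 stops

For the trips, perfect squares: 5², 6², 7², …: 25, 36, 49, 64, 81 → 100.
Stops: 20, 26, 32, 38, 44 → 50 (+6 each step).
So the next record is 100 trips, 50 stops.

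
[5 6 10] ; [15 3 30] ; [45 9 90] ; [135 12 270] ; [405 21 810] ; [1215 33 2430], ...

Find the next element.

[3645 54 7290]

First part goes 5, 15, 45, 135, 405, 1215 → 3645 (×3 each step).
Second part: 6, 3, 9, 12, 21, 33 → 54 (each term is the sum of the two before it).
For the third part, always 2 × the first part: 10, 30, 90, 270, 810, 2430 → 7290.
So the next element is [3645 54 7290].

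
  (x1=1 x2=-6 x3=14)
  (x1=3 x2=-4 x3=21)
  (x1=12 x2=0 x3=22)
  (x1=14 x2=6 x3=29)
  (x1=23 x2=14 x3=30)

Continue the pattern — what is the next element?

(x1=25 x2=24 x3=37)

X1: 1, 3, 12, 14, 23 → 25 (alternating steps +2, +9, +2, +9, …).
X2 — differences are 2, 4, 6, … (increasing by 2 each time): -6, -4, 0, 6, 14 → 24.
X3 goes 14, 21, 22, 29, 30 → 37 (alternating steps +7, +1, +7, +1, …).
Putting it together: (x1=25 x2=24 x3=37).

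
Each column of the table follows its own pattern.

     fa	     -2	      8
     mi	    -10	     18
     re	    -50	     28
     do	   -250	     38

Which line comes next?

Note: fa, mi, re, do → ti (runs backward through the solfège scale do→ti).
For the second component, ×5 each step: -2, -10, -50, -250 → -1250.
Third component: 8, 18, 28, 38 → 48 (+10 each step).
So the next line is ti  -1250  48.

ti  -1250  48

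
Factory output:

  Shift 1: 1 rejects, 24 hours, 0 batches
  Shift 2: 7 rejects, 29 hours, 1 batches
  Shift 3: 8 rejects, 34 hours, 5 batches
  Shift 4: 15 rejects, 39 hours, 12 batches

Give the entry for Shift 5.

Rejects — each term is the sum of the two before it: 1, 7, 8, 15 → 23.
Hours — +5 each step: 24, 29, 34, 39 → 44.
Batches — differences are 1, 4, 7, … (increasing by 3 each time): 0, 1, 5, 12 → 22.
Combining the parts gives 23 rejects, 44 hours, 22 batches.

23 rejects, 44 hours, 22 batches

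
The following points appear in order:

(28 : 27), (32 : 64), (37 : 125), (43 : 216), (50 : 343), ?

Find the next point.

For the first value, differences are 4, 5, 6, … (increasing by 1 each time): 28, 32, 37, 43, 50 → 58.
Second value: 27, 64, 125, 216, 343 → 512 (perfect cubes: 3³, 4³, 5³, …).
So the next point is (58 : 512).

(58 : 512)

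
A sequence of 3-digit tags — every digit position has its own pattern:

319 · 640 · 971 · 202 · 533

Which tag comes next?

First digit: +3 each step, mod 10; 3, 6, 9, 2, 5 → 8.
Second digit: 1, 4, 7, 0, 3 → 6 (+3 each step, mod 10).
Third digit: +1 each step, mod 10, so 9, 0, 1, 2, 3 → 4.
Putting it together: 864.

864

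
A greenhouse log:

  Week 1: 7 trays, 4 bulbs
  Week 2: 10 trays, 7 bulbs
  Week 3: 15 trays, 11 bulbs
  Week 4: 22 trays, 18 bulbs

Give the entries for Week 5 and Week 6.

31 trays, 29 bulbs; 42 trays, 47 bulbs

Trays: differences are 3, 5, 7, … (increasing by 2 each time); 7, 10, 15, 22 → 31 → 42.
Bulbs — each term is the sum of the two before it: 4, 7, 11, 18 → 29 → 47.
Putting the parts together: 31 trays, 29 bulbs and then 42 trays, 47 bulbs.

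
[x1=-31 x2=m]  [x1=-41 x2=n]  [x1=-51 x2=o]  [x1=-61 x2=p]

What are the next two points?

For the x1, −10 each step: -31, -41, -51, -61 → -71 → -81.
X2: letters move forward 1 place in the alphabet, so m, n, o, p → q → r.
Putting the parts together: [x1=-71 x2=q] and then [x1=-81 x2=r].

[x1=-71 x2=q], [x1=-81 x2=r]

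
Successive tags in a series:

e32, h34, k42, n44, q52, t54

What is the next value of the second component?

Second component — alternating steps +2, +8, +2, +8, …: 32, 34, 42, 44, 52, 54 → 62.

62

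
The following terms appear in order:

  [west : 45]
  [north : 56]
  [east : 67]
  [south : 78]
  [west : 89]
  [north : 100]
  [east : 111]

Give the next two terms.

[south : 122], [west : 133]

Direction: west, north, east, south, west, north, east → south → west (repeats west → north → east → south).
Second slot: +11 each step, so 45, 56, 67, 78, 89, 100, 111 → 122 → 133.
So the next two terms are [south : 122] and [west : 133].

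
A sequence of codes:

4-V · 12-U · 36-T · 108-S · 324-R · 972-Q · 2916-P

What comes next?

First component: 4, 12, 36, 108, 324, 972, 2916 → 8748 (×3 each step).
Letter — letters move back 1 place in the alphabet: V, U, T, S, R, Q, P → O.
Putting it together: 8748-O.

8748-O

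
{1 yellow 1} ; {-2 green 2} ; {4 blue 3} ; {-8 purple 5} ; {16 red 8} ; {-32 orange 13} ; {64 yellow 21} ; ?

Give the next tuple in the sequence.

{-128 green 34}

First entry — ×(-2) each step: 1, -2, 4, -8, 16, -32, 64 → -128.
Colour — repeats yellow → green → blue → purple → red → orange: yellow, green, blue, purple, red, orange, yellow → green.
Third entry — each term is the sum of the two before it: 1, 2, 3, 5, 8, 13, 21 → 34.
So the next tuple is {-128 green 34}.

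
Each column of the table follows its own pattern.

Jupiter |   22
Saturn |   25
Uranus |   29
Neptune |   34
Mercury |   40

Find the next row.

Planet: Jupiter, Saturn, Uranus, Neptune, Mercury → Venus (runs through the planets Mercury→Neptune).
Second component: differences are 3, 4, 5, … (increasing by 1 each time); 22, 25, 29, 34, 40 → 47.
Combining the parts gives Venus  47.

Venus  47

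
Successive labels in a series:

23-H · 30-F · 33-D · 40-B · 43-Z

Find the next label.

First component — alternating steps +7, +3, +7, +3, …: 23, 30, 33, 40, 43 → 50.
Letter goes H, F, D, B, Z → X (letters move back 2 places in the alphabet, wrapping A→Z).
Putting it together: 50-X.

50-X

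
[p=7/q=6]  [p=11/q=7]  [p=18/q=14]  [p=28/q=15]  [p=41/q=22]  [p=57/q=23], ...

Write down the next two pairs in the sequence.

[p=76/q=30], [p=98/q=31]

P: 7, 11, 18, 28, 41, 57 → 76 → 98 (differences are 4, 7, 10, … (increasing by 3 each time)).
Q goes 6, 7, 14, 15, 22, 23 → 30 → 31 (alternating steps +1, +7, +1, +7, …).
Putting the parts together: [p=76/q=30] and then [p=98/q=31].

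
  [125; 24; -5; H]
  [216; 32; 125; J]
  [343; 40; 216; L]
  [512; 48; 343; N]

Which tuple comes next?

[729; 56; 512; P]

First coordinate: perfect cubes: 5³, 6³, 7³, …, so 125, 216, 343, 512 → 729.
Second coordinate: 24, 32, 40, 48 → 56 (+8 each step).
Third coordinate: always the previous value of the first coordinate; -5, 125, 216, 343 → 512.
Letter goes H, J, L, N → P (letters move forward 2 places in the alphabet).
Combining the parts gives [729; 56; 512; P].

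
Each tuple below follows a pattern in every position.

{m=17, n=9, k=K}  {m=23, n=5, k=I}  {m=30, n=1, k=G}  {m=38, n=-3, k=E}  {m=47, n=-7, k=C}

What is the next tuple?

{m=57, n=-11, k=A}

For the m, differences are 6, 7, 8, … (increasing by 1 each time): 17, 23, 30, 38, 47 → 57.
N: −4 each step, so 9, 5, 1, -3, -7 → -11.
For the k, letters move back 2 places in the alphabet: K, I, G, E, C → A.
So the next tuple is {m=57, n=-11, k=A}.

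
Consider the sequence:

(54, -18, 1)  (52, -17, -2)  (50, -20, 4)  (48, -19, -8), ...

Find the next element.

(46, -22, 16)

First part: 54, 52, 50, 48 → 46 (−2 each step).
For the second part, alternating steps +1, −3, +1, −3, …: -18, -17, -20, -19 → -22.
Third part: 1, -2, 4, -8 → 16 (×(-2) each step).
So the next element is (46, -22, 16).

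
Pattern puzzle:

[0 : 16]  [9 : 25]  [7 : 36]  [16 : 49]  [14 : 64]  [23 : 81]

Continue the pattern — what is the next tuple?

For the first part, alternating steps +9, −2, +9, −2, …: 0, 9, 7, 16, 14, 23 → 21.
Second part: perfect squares: 4², 5², 6², …, so 16, 25, 36, 49, 64, 81 → 100.
So the next tuple is [21 : 100].

[21 : 100]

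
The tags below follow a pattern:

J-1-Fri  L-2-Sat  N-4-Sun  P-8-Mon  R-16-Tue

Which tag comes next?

T-32-Wed

Letter: J, L, N, P, R → T (letters move forward 2 places in the alphabet).
Second component goes 1, 2, 4, 8, 16 → 32 (×2 each step).
Day goes Fri, Sat, Sun, Mon, Tue → Wed (runs through the weekdays Mon→Sun).
Combining the parts gives T-32-Wed.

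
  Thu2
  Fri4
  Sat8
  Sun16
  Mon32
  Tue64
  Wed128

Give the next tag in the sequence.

Day goes Thu, Fri, Sat, Sun, Mon, Tue, Wed → Thu (runs through the weekdays Mon→Sun).
Second component: 2, 4, 8, 16, 32, 64, 128 → 256 (×2 each step).
Putting it together: Thu256.

Thu256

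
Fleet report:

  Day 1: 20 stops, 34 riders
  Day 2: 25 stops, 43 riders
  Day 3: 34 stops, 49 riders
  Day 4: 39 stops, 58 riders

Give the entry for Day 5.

48 stops, 64 riders

Stops: alternating steps +5, +9, +5, +9, …, so 20, 25, 34, 39 → 48.
Riders goes 34, 43, 49, 58 → 64 (alternating steps +9, +6, +9, +6, …).
So the next record is 48 stops, 64 riders.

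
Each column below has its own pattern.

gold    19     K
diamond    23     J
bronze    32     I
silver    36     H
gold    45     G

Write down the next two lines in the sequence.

Rank: repeats gold → diamond → bronze → silver; gold, diamond, bronze, silver, gold → diamond → bronze.
Second component: alternating steps +4, +9, +4, +9, …; 19, 23, 32, 36, 45 → 49 → 58.
Letter — letters move back 1 place in the alphabet: K, J, I, H, G → F → E.
Putting the parts together: diamond  49  F and then bronze  58  E.

diamond  49  F; bronze  58  E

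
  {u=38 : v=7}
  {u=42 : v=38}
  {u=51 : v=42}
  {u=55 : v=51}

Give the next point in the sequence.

{u=64 : v=55}

For the u, alternating steps +4, +9, +4, +9, …: 38, 42, 51, 55 → 64.
V goes 7, 38, 42, 51 → 55 (always the previous value of the u).
So the next point is {u=64 : v=55}.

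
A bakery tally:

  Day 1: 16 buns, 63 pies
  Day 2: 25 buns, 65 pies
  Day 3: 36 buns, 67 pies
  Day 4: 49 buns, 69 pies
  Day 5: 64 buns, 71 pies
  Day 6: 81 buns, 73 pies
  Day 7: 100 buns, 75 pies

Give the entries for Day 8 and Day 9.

Buns — perfect squares: 4², 5², 6², …: 16, 25, 36, 49, 64, 81, 100 → 121 → 144.
Pies: 63, 65, 67, 69, 71, 73, 75 → 77 → 79 (+2 each step).
So the next two lines are 121 buns, 77 pies and 144 buns, 79 pies.

121 buns, 77 pies; 144 buns, 79 pies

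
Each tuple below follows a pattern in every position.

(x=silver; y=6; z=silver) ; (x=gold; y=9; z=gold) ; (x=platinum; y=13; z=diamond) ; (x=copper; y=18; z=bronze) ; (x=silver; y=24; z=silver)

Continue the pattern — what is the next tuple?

(x=gold; y=31; z=gold)

X: silver, gold, platinum, copper, silver → gold (repeats silver → gold → platinum → copper).
Y: differences are 3, 4, 5, … (increasing by 1 each time), so 6, 9, 13, 18, 24 → 31.
Z — repeats silver → gold → diamond → bronze: silver, gold, diamond, bronze, silver → gold.
Combining the parts gives (x=gold; y=31; z=gold).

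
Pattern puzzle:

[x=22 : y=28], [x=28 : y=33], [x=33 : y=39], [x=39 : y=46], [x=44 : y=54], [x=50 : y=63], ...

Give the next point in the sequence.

[x=55 : y=73]

X goes 22, 28, 33, 39, 44, 50 → 55 (alternating steps +6, +5, +6, +5, …).
Y — differences are 5, 6, 7, … (increasing by 1 each time): 28, 33, 39, 46, 54, 63 → 73.
Combining the parts gives [x=55 : y=73].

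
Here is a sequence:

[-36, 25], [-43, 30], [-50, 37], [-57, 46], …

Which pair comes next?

For the first coordinate, −7 each step: -36, -43, -50, -57 → -64.
Second coordinate: 25, 30, 37, 46 → 57 (differences are 5, 7, 9, … (increasing by 2 each time)).
Combining the parts gives [-64, 57].

[-64, 57]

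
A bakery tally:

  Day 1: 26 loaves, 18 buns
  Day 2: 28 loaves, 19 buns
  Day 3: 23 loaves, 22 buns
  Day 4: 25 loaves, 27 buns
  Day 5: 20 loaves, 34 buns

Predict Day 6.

22 loaves, 43 buns

Loaves goes 26, 28, 23, 25, 20 → 22 (alternating steps +2, −5, +2, −5, …).
Buns: differences are 1, 3, 5, … (increasing by 2 each time), so 18, 19, 22, 27, 34 → 43.
Combining the parts gives 22 loaves, 43 buns.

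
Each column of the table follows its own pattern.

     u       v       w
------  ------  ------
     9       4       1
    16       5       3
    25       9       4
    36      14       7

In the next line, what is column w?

11

Column w: each term is the sum of the two before it; 1, 3, 4, 7 → 11.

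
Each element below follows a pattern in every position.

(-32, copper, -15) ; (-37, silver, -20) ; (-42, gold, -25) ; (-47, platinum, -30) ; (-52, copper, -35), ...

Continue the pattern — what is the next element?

For the first coordinate, −5 each step: -32, -37, -42, -47, -52 → -57.
Metal goes copper, silver, gold, platinum, copper → silver (repeats copper → silver → gold → platinum).
Third coordinate: −5 each step, so -15, -20, -25, -30, -35 → -40.
Combining the parts gives (-57, silver, -40).

(-57, silver, -40)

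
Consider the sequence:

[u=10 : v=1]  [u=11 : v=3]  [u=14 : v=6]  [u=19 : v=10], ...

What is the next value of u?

26

For the u, differences are 1, 3, 5, … (increasing by 2 each time): 10, 11, 14, 19 → 26.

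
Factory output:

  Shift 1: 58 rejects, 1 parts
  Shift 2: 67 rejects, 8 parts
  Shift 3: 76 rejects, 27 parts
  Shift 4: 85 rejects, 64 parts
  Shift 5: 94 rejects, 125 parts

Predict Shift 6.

103 rejects, 216 parts

Rejects: +9 each step, so 58, 67, 76, 85, 94 → 103.
Parts: perfect cubes: 1³, 2³, 3³, …, so 1, 8, 27, 64, 125 → 216.
Combining the parts gives 103 rejects, 216 parts.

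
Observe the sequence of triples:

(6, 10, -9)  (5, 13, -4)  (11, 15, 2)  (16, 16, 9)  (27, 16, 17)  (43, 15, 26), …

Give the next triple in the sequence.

(70, 13, 36)

First part: 6, 5, 11, 16, 27, 43 → 70 (each term is the sum of the two before it).
Second part goes 10, 13, 15, 16, 16, 15 → 13 (differences are 3, 2, 1, … (decreasing by 1 each time)).
Third part goes -9, -4, 2, 9, 17, 26 → 36 (differences are 5, 6, 7, … (increasing by 1 each time)).
Putting it together: (70, 13, 36).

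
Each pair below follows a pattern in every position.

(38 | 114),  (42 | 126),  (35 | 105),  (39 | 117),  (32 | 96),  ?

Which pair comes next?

First part: alternating steps +4, −7, +4, −7, …, so 38, 42, 35, 39, 32 → 36.
Second part — always 3 × the first part: 114, 126, 105, 117, 96 → 108.
So the next pair is (36 | 108).

(36 | 108)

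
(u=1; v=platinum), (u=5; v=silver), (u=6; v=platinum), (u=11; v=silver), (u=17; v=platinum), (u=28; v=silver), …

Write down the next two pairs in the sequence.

(u=45; v=platinum), (u=73; v=silver)

For the u, each term is the sum of the two before it: 1, 5, 6, 11, 17, 28 → 45 → 73.
For the v, alternates platinum ↔ silver: platinum, silver, platinum, silver, platinum, silver → platinum → silver.
Putting the parts together: (u=45; v=platinum) and then (u=73; v=silver).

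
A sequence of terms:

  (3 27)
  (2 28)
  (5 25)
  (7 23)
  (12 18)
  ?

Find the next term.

First value: each term is the sum of the two before it, so 3, 2, 5, 7, 12 → 19.
For the second value, together with the first value always sums to 30: 27, 28, 25, 23, 18 → 11.
So the next term is (19 11).

(19 11)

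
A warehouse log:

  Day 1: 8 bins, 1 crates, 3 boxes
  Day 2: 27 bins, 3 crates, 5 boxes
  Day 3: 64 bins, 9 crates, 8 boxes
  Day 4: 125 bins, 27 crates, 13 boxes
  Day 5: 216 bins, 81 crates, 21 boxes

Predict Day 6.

343 bins, 243 crates, 34 boxes

Bins: perfect cubes: 2³, 3³, 4³, …, so 8, 27, 64, 125, 216 → 343.
Crates: 1, 3, 9, 27, 81 → 243 (×3 each step).
Boxes: 3, 5, 8, 13, 21 → 34 (each term is the sum of the two before it).
So the next line is 343 bins, 243 crates, 34 boxes.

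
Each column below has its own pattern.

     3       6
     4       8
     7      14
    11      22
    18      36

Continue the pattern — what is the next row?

29  58

First component goes 3, 4, 7, 11, 18 → 29 (each term is the sum of the two before it).
Second component goes 6, 8, 14, 22, 36 → 58 (always 2 × the first component).
So the next row is 29  58.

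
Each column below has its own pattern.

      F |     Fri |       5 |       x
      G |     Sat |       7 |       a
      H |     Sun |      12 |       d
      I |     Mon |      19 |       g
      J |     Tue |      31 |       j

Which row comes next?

First letter: letters move forward 1 place in the alphabet, so F, G, H, I, J → K.
Day: Fri, Sat, Sun, Mon, Tue → Wed (runs through the weekdays Mon→Sun).
Third component goes 5, 7, 12, 19, 31 → 50 (each term is the sum of the two before it).
Second letter — letters move forward 3 places in the alphabet, wrapping Z→A: x, a, d, g, j → m.
So the next row is K  Wed  50  m.

K  Wed  50  m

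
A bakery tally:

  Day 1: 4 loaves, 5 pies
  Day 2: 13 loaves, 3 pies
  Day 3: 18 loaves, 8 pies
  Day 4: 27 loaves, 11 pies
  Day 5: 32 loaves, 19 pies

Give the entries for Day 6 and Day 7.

Loaves: 4, 13, 18, 27, 32 → 41 → 46 (alternating steps +9, +5, +9, +5, …).
Pies: each term is the sum of the two before it; 5, 3, 8, 11, 19 → 30 → 49.
So the next two lines are 41 loaves, 30 pies and 46 loaves, 49 pies.

41 loaves, 30 pies; 46 loaves, 49 pies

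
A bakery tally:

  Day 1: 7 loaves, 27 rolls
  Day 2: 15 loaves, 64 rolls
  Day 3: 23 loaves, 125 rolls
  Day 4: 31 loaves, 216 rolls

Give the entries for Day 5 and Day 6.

Loaves: 7, 15, 23, 31 → 39 → 47 (+8 each step).
Rolls: perfect cubes: 3³, 4³, 5³, …, so 27, 64, 125, 216 → 343 → 512.
Putting the parts together: 39 loaves, 343 rolls and then 47 loaves, 512 rolls.

39 loaves, 343 rolls; 47 loaves, 512 rolls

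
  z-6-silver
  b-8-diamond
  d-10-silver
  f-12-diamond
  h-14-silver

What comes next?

Letter: z, b, d, f, h → j (letters move forward 2 places in the alphabet, wrapping Z→A).
Second component: 6, 8, 10, 12, 14 → 16 (+2 each step).
For the rank, alternates silver ↔ diamond: silver, diamond, silver, diamond, silver → diamond.
Putting it together: j-16-diamond.

j-16-diamond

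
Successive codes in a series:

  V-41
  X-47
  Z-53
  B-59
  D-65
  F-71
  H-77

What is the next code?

J-83

Letter: letters move forward 2 places in the alphabet, wrapping Z→A, so V, X, Z, B, D, F, H → J.
Second component goes 41, 47, 53, 59, 65, 71, 77 → 83 (+6 each step).
So the next code is J-83.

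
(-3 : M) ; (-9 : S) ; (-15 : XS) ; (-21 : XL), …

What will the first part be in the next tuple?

For the first part, −6 each step: -3, -9, -15, -21 → -27.

-27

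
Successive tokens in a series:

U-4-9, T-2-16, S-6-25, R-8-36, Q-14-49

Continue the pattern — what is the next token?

P-22-64

Letter: U, T, S, R, Q → P (letters move back 1 place in the alphabet).
Second component: each term is the sum of the two before it; 4, 2, 6, 8, 14 → 22.
Third component: perfect squares: 3², 4², 5², …; 9, 16, 25, 36, 49 → 64.
So the next token is P-22-64.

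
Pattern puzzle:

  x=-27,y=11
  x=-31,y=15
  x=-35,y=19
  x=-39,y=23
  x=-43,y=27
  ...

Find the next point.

X: -27, -31, -35, -39, -43 → -47 (−4 each step).
Y: 11, 15, 19, 23, 27 → 31 (together with the x always sums to -16).
Combining the parts gives x=-47,y=31.

x=-47,y=31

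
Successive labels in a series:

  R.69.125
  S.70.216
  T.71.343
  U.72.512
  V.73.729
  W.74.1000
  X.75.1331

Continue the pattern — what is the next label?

Letter: letters move forward 1 place in the alphabet; R, S, T, U, V, W, X → Y.
For the second component, +1 each step: 69, 70, 71, 72, 73, 74, 75 → 76.
Third component goes 125, 216, 343, 512, 729, 1000, 1331 → 1728 (perfect cubes: 5³, 6³, 7³, …).
Combining the parts gives Y.76.1728.

Y.76.1728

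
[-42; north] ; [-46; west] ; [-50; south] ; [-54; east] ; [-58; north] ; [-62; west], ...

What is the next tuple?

[-66; south]

First coordinate: −4 each step, so -42, -46, -50, -54, -58, -62 → -66.
Direction: repeats north → west → south → east; north, west, south, east, north, west → south.
So the next tuple is [-66; south].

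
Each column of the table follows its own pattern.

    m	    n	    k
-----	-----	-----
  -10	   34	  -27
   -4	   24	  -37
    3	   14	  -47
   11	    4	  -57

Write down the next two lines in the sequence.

Column m: differences are 6, 7, 8, … (increasing by 1 each time); -10, -4, 3, 11 → 20 → 30.
Column n: −10 each step, so 34, 24, 14, 4 → -6 → -16.
Column k goes -27, -37, -47, -57 → -67 → -77 (−10 each step).
Putting the parts together: 20  -6  -67 and then 30  -16  -77.

20  -6  -67; 30  -16  -77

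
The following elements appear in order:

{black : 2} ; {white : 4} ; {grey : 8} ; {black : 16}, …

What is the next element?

Shade: black, white, grey, black → white (repeats black → white → grey).
For the second coordinate, ×2 each step: 2, 4, 8, 16 → 32.
So the next element is {white : 32}.

{white : 32}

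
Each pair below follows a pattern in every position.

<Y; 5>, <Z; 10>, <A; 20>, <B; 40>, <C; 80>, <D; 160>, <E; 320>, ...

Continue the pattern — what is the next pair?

Letter: letters move forward 1 place in the alphabet, wrapping Z→A; Y, Z, A, B, C, D, E → F.
Second value — ×2 each step: 5, 10, 20, 40, 80, 160, 320 → 640.
So the next pair is <F; 640>.

<F; 640>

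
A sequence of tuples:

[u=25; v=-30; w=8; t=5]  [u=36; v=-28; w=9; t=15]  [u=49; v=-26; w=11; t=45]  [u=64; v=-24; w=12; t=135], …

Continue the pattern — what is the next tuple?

[u=81; v=-22; w=14; t=405]

For the u, perfect squares: 5², 6², 7², …: 25, 36, 49, 64 → 81.
V: -30, -28, -26, -24 → -22 (+2 each step).
W goes 8, 9, 11, 12 → 14 (alternating steps +1, +2, +1, +2, …).
For the t, ×3 each step: 5, 15, 45, 135 → 405.
Putting it together: [u=81; v=-22; w=14; t=405].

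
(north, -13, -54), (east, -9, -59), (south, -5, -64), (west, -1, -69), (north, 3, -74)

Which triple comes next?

Direction — repeats north → east → south → west: north, east, south, west, north → east.
Second coordinate: +4 each step, so -13, -9, -5, -1, 3 → 7.
Third coordinate goes -54, -59, -64, -69, -74 → -79 (−5 each step).
Putting it together: (east, 7, -79).

(east, 7, -79)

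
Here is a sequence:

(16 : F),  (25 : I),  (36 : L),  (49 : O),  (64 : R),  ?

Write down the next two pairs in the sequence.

(81 : U), (100 : X)

First component goes 16, 25, 36, 49, 64 → 81 → 100 (perfect squares: 4², 5², 6², …).
Letter: F, I, L, O, R → U → X (letters move forward 3 places in the alphabet).
Putting the parts together: (81 : U) and then (100 : X).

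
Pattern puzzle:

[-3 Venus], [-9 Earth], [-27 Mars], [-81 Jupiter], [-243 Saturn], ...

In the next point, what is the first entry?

For the first entry, ×3 each step: -3, -9, -27, -81, -243 → -729.
For the planet, runs through the planets Mercury→Neptune: Venus, Earth, Mars, Jupiter, Saturn → Uranus.

-729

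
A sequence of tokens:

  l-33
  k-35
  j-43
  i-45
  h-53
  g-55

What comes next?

Letter: letters move back 1 place in the alphabet, so l, k, j, i, h, g → f.
Second component: alternating steps +2, +8, +2, +8, …; 33, 35, 43, 45, 53, 55 → 63.
Putting it together: f-63.

f-63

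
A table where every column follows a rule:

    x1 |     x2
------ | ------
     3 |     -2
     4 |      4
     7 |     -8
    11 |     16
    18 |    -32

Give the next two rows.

Column x1 goes 3, 4, 7, 11, 18 → 29 → 47 (each term is the sum of the two before it).
Column x2: ×(-2) each step, so -2, 4, -8, 16, -32 → 64 → -128.
Putting the parts together: 29  64 and then 47  -128.

29  64; 47  -128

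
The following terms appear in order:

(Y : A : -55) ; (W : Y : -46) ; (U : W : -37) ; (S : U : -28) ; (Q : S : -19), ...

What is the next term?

First letter: Y, W, U, S, Q → O (letters move back 2 places in the alphabet).
Second letter: A, Y, W, U, S → Q (letters move back 2 places in the alphabet, wrapping A→Z).
For the third component, +9 each step: -55, -46, -37, -28, -19 → -10.
Putting it together: (O : Q : -10).

(O : Q : -10)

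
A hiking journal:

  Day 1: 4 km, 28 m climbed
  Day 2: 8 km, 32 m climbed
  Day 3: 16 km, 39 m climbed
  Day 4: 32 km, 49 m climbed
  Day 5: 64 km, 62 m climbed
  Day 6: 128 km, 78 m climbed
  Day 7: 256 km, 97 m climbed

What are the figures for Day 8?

512 km, 119 m climbed

Km: ×2 each step, so 4, 8, 16, 32, 64, 128, 256 → 512.
For the m climbed, differences are 4, 7, 10, … (increasing by 3 each time): 28, 32, 39, 49, 62, 78, 97 → 119.
So the next row is 512 km, 119 m climbed.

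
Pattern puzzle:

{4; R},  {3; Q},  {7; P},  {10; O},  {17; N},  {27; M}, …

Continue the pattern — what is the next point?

First coordinate — each term is the sum of the two before it: 4, 3, 7, 10, 17, 27 → 44.
Letter — letters move back 1 place in the alphabet: R, Q, P, O, N, M → L.
Combining the parts gives {44; L}.

{44; L}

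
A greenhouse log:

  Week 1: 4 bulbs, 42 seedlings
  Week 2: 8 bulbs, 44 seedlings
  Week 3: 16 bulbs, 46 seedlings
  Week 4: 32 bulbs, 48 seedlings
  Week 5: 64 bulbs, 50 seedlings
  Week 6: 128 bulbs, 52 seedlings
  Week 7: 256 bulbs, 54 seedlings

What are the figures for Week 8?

For the bulbs, ×2 each step: 4, 8, 16, 32, 64, 128, 256 → 512.
For the seedlings, +2 each step: 42, 44, 46, 48, 50, 52, 54 → 56.
Putting it together: 512 bulbs, 56 seedlings.

512 bulbs, 56 seedlings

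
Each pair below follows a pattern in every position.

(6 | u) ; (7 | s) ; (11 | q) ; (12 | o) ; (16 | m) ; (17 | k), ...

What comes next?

(21 | i)

For the first slot, alternating steps +1, +4, +1, +4, …: 6, 7, 11, 12, 16, 17 → 21.
Letter — letters move back 2 places in the alphabet: u, s, q, o, m, k → i.
Combining the parts gives (21 | i).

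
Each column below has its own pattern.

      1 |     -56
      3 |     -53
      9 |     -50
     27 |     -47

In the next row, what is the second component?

-44

For the second component, +3 each step: -56, -53, -50, -47 → -44.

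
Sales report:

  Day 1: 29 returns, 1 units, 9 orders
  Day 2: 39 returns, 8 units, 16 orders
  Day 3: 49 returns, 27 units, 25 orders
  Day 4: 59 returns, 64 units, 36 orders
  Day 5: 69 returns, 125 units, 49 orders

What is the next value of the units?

216

Units: perfect cubes: 1³, 2³, 3³, …; 1, 8, 27, 64, 125 → 216.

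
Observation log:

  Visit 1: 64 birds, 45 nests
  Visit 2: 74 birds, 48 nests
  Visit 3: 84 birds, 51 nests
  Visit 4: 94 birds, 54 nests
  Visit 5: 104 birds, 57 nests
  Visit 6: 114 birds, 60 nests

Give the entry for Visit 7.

124 birds, 63 nests

Birds: +10 each step, so 64, 74, 84, 94, 104, 114 → 124.
Nests: +3 each step, so 45, 48, 51, 54, 57, 60 → 63.
Combining the parts gives 124 birds, 63 nests.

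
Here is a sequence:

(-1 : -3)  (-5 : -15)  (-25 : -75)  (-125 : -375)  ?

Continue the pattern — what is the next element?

First part: ×5 each step, so -1, -5, -25, -125 → -625.
Second part goes -3, -15, -75, -375 → -1875 (always 3 × the first part).
So the next element is (-625 : -1875).

(-625 : -1875)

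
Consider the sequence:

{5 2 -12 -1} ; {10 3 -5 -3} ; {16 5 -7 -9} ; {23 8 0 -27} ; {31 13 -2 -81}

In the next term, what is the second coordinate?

Second coordinate: each term is the sum of the two before it, so 2, 3, 5, 8, 13 → 21.

21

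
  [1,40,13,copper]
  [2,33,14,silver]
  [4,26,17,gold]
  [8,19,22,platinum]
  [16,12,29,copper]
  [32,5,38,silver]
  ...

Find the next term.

For the first slot, ×2 each step: 1, 2, 4, 8, 16, 32 → 64.
Second slot: −7 each step, so 40, 33, 26, 19, 12, 5 → -2.
Third slot: differences are 1, 3, 5, … (increasing by 2 each time), so 13, 14, 17, 22, 29, 38 → 49.
Metal goes copper, silver, gold, platinum, copper, silver → gold (repeats copper → silver → gold → platinum).
So the next term is [64,-2,49,gold].

[64,-2,49,gold]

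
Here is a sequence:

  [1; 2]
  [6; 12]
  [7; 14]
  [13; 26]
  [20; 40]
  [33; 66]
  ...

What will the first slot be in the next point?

First slot: each term is the sum of the two before it, so 1, 6, 7, 13, 20, 33 → 53.

53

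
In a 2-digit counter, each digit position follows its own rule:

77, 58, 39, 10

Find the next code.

First digit: −2 each step, mod 10, so 7, 5, 3, 1 → 9.
Second digit: +1 each step, mod 10; 7, 8, 9, 0 → 1.
Combining the parts gives 91.

91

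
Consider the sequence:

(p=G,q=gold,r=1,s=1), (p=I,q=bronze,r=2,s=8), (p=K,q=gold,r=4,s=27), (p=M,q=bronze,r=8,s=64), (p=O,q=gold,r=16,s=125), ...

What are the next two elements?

(p=Q,q=bronze,r=32,s=216), (p=S,q=gold,r=64,s=343)

P: letters move forward 2 places in the alphabet; G, I, K, M, O → Q → S.
Q: gold, bronze, gold, bronze, gold → bronze → gold (alternates gold ↔ bronze).
R: 1, 2, 4, 8, 16 → 32 → 64 (×2 each step).
S — perfect cubes: 1³, 2³, 3³, …: 1, 8, 27, 64, 125 → 216 → 343.
Putting the parts together: (p=Q,q=bronze,r=32,s=216) and then (p=S,q=gold,r=64,s=343).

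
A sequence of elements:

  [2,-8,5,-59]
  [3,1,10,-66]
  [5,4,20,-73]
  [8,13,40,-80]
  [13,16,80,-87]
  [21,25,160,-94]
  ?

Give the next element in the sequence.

[34,28,320,-101]

First part: each term is the sum of the two before it, so 2, 3, 5, 8, 13, 21 → 34.
For the second part, alternating steps +9, +3, +9, +3, …: -8, 1, 4, 13, 16, 25 → 28.
Third part: ×2 each step, so 5, 10, 20, 40, 80, 160 → 320.
For the fourth part, −7 each step: -59, -66, -73, -80, -87, -94 → -101.
So the next element is [34,28,320,-101].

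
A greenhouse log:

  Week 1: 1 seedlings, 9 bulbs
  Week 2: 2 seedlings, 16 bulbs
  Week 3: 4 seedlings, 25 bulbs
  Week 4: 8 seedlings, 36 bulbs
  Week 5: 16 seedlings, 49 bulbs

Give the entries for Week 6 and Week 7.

32 seedlings, 64 bulbs; 64 seedlings, 81 bulbs

Seedlings: 1, 2, 4, 8, 16 → 32 → 64 (×2 each step).
Bulbs — perfect squares: 3², 4², 5², …: 9, 16, 25, 36, 49 → 64 → 81.
So the next two lines are 32 seedlings, 64 bulbs and 64 seedlings, 81 bulbs.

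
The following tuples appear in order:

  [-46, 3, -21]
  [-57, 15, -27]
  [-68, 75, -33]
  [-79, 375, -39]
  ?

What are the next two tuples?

First component: −11 each step, so -46, -57, -68, -79 → -90 → -101.
Second component: ×5 each step, so 3, 15, 75, 375 → 1875 → 9375.
Third component goes -21, -27, -33, -39 → -45 → -51 (−6 each step).
Putting the parts together: [-90, 1875, -45] and then [-101, 9375, -51].

[-90, 1875, -45], [-101, 9375, -51]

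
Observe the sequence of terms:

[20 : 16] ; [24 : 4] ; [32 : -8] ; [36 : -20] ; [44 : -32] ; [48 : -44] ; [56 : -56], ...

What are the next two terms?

First entry: alternating steps +4, +8, +4, +8, …, so 20, 24, 32, 36, 44, 48, 56 → 60 → 68.
Second entry: 16, 4, -8, -20, -32, -44, -56 → -68 → -80 (−12 each step).
So the next two terms are [60 : -68] and [68 : -80].

[60 : -68], [68 : -80]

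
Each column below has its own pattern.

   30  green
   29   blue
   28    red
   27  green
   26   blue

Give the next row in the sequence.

25  red

First component: −1 each step; 30, 29, 28, 27, 26 → 25.
Colour: repeats green → blue → red; green, blue, red, green, blue → red.
Combining the parts gives 25  red.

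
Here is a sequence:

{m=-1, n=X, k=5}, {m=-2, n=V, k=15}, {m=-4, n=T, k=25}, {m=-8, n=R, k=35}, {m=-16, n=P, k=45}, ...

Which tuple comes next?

M: ×2 each step, so -1, -2, -4, -8, -16 → -32.
N goes X, V, T, R, P → N (letters move back 2 places in the alphabet).
For the k, +10 each step: 5, 15, 25, 35, 45 → 55.
So the next tuple is {m=-32, n=N, k=55}.

{m=-32, n=N, k=55}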